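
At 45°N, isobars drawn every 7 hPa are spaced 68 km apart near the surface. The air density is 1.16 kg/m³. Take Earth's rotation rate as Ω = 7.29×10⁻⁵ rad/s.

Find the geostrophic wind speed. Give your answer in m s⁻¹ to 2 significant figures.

Coriolis parameter at 45°N:
f = 2Ω sin φ = 2 × 7.29×10⁻⁵ × sin 45° = 1.03×10⁻⁴ s⁻¹
Pressure gradient: |∂P/∂n| = 700 Pa / 68000 m = 1.03×10⁻² Pa/m
Geostrophic balance (pressure-gradient force = Coriolis force):
V_g = (1/(fρ)) |∂P/∂n| = 1.03×10⁻² / (1.03×10⁻⁴ × 1.16) = 86.1 m/s

86 m s⁻¹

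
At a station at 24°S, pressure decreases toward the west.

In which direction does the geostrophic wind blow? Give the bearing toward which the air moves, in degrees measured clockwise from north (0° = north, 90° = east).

The pressure-gradient force points toward the west (bearing 270°).
Geostrophic balance: in the Southern Hemisphere the Coriolis force deflects motion to the left, so the geostrophic wind blows 90° to the left of the pressure-gradient force (low pressure on the right).
Rotating 270° by 90° counterclockwise gives 180° — the wind blows toward the south.

180°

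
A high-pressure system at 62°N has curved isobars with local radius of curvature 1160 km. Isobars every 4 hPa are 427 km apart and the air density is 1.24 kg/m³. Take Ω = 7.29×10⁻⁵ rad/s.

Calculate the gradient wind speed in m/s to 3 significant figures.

Coriolis parameter at 62°N:
f = 2Ω sin φ = 2 × 7.29×10⁻⁵ × sin 62° = 1.29×10⁻⁴ s⁻¹
Pressure gradient: |∂P/∂n| = 400 Pa / 427000 m = 9.37×10⁻⁴ Pa/m
Geostrophic speed: V_g = |∂P/∂n|/(fρ) = 9.37×10⁻⁴/(1.29×10⁻⁴ × 1.24) = 5.87 m/s
Around a high, pressure-gradient force acts outward with centrifugal, so Coriolis balances both:
fV = (1/ρ)|∂P/∂n| + V²/R  →  V² − fR·V + fR·V_g = 0
With fR = 1.29×10⁻⁴ × 1160×10³ m = 149 m/s:
V = [fR − √((fR)² − 4 fR V_g)]/2 = [149 − √(149² − 4×149×5.87)]/2 = 6.12 m/s
Supergeostrophic (V > V_g = 5.87 m/s), as expected around a high.

6.12 m/s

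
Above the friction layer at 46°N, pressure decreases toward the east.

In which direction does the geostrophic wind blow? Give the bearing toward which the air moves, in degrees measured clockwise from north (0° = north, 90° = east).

180°

The pressure-gradient force points toward the east (bearing 090°).
Geostrophic balance: in the Northern Hemisphere the Coriolis force deflects motion to the right, so the geostrophic wind blows 90° to the right of the pressure-gradient force (low pressure on the left).
Rotating 090° by 90° clockwise gives 180° — the wind blows toward the south.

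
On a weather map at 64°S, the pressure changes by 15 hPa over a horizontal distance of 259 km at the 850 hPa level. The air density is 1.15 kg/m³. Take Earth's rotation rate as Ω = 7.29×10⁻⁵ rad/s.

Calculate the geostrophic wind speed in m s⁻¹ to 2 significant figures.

38 m s⁻¹

Coriolis parameter at 64°S:
f = 2Ω sin φ = 2 × 7.29×10⁻⁵ × sin 64° = 1.31×10⁻⁴ s⁻¹
Pressure gradient: |∂P/∂n| = 1500 Pa / 259000 m = 5.79×10⁻³ Pa/m
Geostrophic balance (pressure-gradient force = Coriolis force):
V_g = (1/(fρ)) |∂P/∂n| = 5.79×10⁻³ / (1.31×10⁻⁴ × 1.15) = 38.4 m/s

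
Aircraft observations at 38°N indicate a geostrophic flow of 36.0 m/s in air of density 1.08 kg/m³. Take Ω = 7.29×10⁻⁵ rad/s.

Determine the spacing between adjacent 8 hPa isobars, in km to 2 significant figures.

230 km

Coriolis parameter at 38°N:
f = 2Ω sin φ = 2 × 7.29×10⁻⁵ × sin 38° = 8.98×10⁻⁵ s⁻¹
Geostrophic balance rearranged: |∂P/∂n| = f ρ V_g
|∂P/∂n| = 8.98×10⁻⁵ × 1.08 × 36.0 = 3.49×10⁻³ Pa/m
Isobar spacing: Δn = ΔP/|∂P/∂n| = 800 Pa / 3.49×10⁻³ Pa/m = 229226 m ≈ 230 km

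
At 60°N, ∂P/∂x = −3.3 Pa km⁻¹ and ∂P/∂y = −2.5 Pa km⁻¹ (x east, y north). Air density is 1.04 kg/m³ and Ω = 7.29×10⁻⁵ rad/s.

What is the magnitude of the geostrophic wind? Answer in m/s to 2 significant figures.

32 m/s

Coriolis parameter at 60°N:
f = 2Ω sin φ = 2 × 7.29×10⁻⁵ × sin 60° = 1.26×10⁻⁴ s⁻¹
Component geostrophic relations (x east, y north):
u_g = −(1/(fρ)) ∂P/∂y,  v_g = (1/(fρ)) ∂P/∂x
u_g = −(−2.5×10⁻³)/(1.26×10⁻⁴ × 1.04) = 19.0 m/s;  v_g = (−3.3×10⁻³)/(1.26×10⁻⁴ × 1.04) = −25.1 m/s
|V_g| = √(u_g² + v_g²) = 31.5 m/s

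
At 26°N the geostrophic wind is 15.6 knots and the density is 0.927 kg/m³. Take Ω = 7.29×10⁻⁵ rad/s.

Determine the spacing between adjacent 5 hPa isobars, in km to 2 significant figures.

1100 km

Coriolis parameter at 26°N:
f = 2Ω sin φ = 2 × 7.29×10⁻⁵ × sin 26° = 6.39×10⁻⁵ s⁻¹
Wind speed in SI: 15.6 knots = 8.03 m/s
Geostrophic balance rearranged: |∂P/∂n| = f ρ V_g
|∂P/∂n| = 6.39×10⁻⁵ × 0.927 × 8.03 = 4.75×10⁻⁴ Pa/m
Isobar spacing: Δn = ΔP/|∂P/∂n| = 500 Pa / 4.75×10⁻⁴ Pa/m = 1051546 m ≈ 1100 km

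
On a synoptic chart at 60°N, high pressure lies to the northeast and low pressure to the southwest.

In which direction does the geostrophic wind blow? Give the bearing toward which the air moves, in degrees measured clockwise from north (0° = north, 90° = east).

315°

The pressure-gradient force points toward the southwest (bearing 225°).
Geostrophic balance: in the Northern Hemisphere the Coriolis force deflects motion to the right, so the geostrophic wind blows 90° to the right of the pressure-gradient force (low pressure on the left).
Rotating 225° by 90° clockwise gives 315° — the wind blows toward the northwest.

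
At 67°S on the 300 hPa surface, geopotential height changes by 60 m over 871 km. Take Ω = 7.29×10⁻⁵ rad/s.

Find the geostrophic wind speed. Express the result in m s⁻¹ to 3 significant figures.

5.04 m s⁻¹

Coriolis parameter at 67°S:
f = 2Ω sin φ = 2 × 7.29×10⁻⁵ × sin 67° = 1.34×10⁻⁴ s⁻¹
Height gradient: |∂Z/∂n| = 60 m / 871000 m = 6.89×10⁻⁵
On a pressure surface, geostrophic balance gives V_g = (g/f)|∂Z/∂n|:
V_g = 9.81 × 6.89×10⁻⁵ / 1.34×10⁻⁴ = 5.04 m/s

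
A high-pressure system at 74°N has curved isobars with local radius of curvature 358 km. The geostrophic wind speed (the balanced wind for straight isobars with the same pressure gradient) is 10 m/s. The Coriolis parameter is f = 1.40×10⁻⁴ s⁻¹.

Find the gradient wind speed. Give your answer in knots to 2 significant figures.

Around a high, pressure-gradient force acts outward with centrifugal, so Coriolis balances both:
fV = (1/ρ)|∂P/∂n| + V²/R  →  V² − fR·V + fR·V_g = 0
With fR = 1.40×10⁻⁴ × 358×10³ m = 50.1 m/s:
V = [fR − √((fR)² − 4 fR V_g)]/2 = [50.1 − √(50.1² − 4×50.1×10)]/2 = 13.8 m/s
Supergeostrophic (V > V_g = 10 m/s), as expected around a high.
Converting: 13.8 m/s × 1.944 = 27 knots

27 knots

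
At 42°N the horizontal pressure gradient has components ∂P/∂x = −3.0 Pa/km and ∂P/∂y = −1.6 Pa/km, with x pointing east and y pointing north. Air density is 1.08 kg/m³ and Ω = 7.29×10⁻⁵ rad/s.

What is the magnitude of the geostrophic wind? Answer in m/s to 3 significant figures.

Coriolis parameter at 42°N:
f = 2Ω sin φ = 2 × 7.29×10⁻⁵ × sin 42° = 9.76×10⁻⁵ s⁻¹
Component geostrophic relations (x east, y north):
u_g = −(1/(fρ)) ∂P/∂y,  v_g = (1/(fρ)) ∂P/∂x
u_g = −(−1.6×10⁻³)/(9.76×10⁻⁵ × 1.08) = 15.2 m/s;  v_g = (−3.0×10⁻³)/(9.76×10⁻⁵ × 1.08) = −28.5 m/s
|V_g| = √(u_g² + v_g²) = 32.3 m/s

32.3 m/s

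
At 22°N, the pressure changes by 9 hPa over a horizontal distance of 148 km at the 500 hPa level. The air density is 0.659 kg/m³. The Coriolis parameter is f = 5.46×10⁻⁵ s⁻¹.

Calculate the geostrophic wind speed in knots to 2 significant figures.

Pressure gradient: |∂P/∂n| = 900 Pa / 148000 m = 6.08×10⁻³ Pa/m
Geostrophic balance (pressure-gradient force = Coriolis force):
V_g = (1/(fρ)) |∂P/∂n| = 6.08×10⁻³ / (5.46×10⁻⁵ × 0.659) = 169 m/s
Converting: 169 m/s × 1.944 = 330 knots

330 knots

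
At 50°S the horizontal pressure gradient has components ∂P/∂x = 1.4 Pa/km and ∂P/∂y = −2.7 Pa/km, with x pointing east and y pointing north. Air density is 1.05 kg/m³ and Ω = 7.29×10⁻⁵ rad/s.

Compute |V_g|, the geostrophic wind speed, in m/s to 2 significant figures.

26 m/s

Coriolis parameter at 50°S:
f = 2Ω sin φ = 2 × 7.29×10⁻⁵ × sin 50° = 1.12×10⁻⁴ s⁻¹
In the Southern Hemisphere f is negative: f = −1.12×10⁻⁴ s⁻¹.
Component geostrophic relations (x east, y north):
u_g = −(1/(fρ)) ∂P/∂y,  v_g = (1/(fρ)) ∂P/∂x
u_g = −(−2.7×10⁻³)/(−1.12×10⁻⁴ × 1.05) = −23.0 m/s;  v_g = (1.4×10⁻³)/(−1.12×10⁻⁴ × 1.05) = −11.9 m/s
|V_g| = √(u_g² + v_g²) = 25.9 m/s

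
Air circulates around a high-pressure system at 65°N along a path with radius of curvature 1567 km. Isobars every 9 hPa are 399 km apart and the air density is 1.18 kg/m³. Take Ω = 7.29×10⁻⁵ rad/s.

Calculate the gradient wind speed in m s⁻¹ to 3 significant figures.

15.6 m s⁻¹

Coriolis parameter at 65°N:
f = 2Ω sin φ = 2 × 7.29×10⁻⁵ × sin 65° = 1.32×10⁻⁴ s⁻¹
Pressure gradient: |∂P/∂n| = 900 Pa / 399000 m = 2.26×10⁻³ Pa/m
Geostrophic speed: V_g = |∂P/∂n|/(fρ) = 2.26×10⁻³/(1.32×10⁻⁴ × 1.18) = 14.5 m/s
Around a high, pressure-gradient force acts outward with centrifugal, so Coriolis balances both:
fV = (1/ρ)|∂P/∂n| + V²/R  →  V² − fR·V + fR·V_g = 0
With fR = 1.32×10⁻⁴ × 1567×10³ m = 207 m/s:
V = [fR − √((fR)² − 4 fR V_g)]/2 = [207 − √(207² − 4×207×14.5)]/2 = 15.6 m/s
Supergeostrophic (V > V_g = 14.5 m/s), as expected around a high.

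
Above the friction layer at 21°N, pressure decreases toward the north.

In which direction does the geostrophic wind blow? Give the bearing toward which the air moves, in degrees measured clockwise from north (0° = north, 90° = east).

The pressure-gradient force points toward the north (bearing 000°).
Geostrophic balance: in the Northern Hemisphere the Coriolis force deflects motion to the right, so the geostrophic wind blows 90° to the right of the pressure-gradient force (low pressure on the left).
Rotating 000° by 90° clockwise gives 090° — the wind blows toward the east.

090°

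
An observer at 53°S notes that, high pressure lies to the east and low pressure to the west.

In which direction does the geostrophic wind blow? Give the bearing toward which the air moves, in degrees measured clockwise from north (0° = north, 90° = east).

The pressure-gradient force points toward the west (bearing 270°).
Geostrophic balance: in the Southern Hemisphere the Coriolis force deflects motion to the left, so the geostrophic wind blows 90° to the left of the pressure-gradient force (low pressure on the right).
Rotating 270° by 90° counterclockwise gives 180° — the wind blows toward the south.

180°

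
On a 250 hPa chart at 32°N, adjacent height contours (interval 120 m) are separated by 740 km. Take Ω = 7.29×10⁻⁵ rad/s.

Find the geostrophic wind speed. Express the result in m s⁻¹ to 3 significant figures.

Coriolis parameter at 32°N:
f = 2Ω sin φ = 2 × 7.29×10⁻⁵ × sin 32° = 7.73×10⁻⁵ s⁻¹
Height gradient: |∂Z/∂n| = 120 m / 740000 m = 1.62×10⁻⁴
On a pressure surface, geostrophic balance gives V_g = (g/f)|∂Z/∂n|:
V_g = 9.81 × 1.62×10⁻⁴ / 7.73×10⁻⁵ = 20.6 m/s

20.6 m s⁻¹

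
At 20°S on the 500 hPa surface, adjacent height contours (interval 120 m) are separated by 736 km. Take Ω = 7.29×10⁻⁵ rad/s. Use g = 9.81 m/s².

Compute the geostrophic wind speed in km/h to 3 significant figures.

115 km/h

Coriolis parameter at 20°S:
f = 2Ω sin φ = 2 × 7.29×10⁻⁵ × sin 20° = 4.99×10⁻⁵ s⁻¹
Height gradient: |∂Z/∂n| = 120 m / 736000 m = 1.63×10⁻⁴
On a pressure surface, geostrophic balance gives V_g = (g/f)|∂Z/∂n|:
V_g = 9.81 × 1.63×10⁻⁴ / 4.99×10⁻⁵ = 32.1 m/s
Converting: 32.1 m/s × 3.6 = 115 km/h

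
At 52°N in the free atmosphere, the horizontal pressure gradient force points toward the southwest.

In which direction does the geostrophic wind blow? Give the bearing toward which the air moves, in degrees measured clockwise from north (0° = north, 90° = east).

The pressure-gradient force points toward the southwest (bearing 225°).
Geostrophic balance: in the Northern Hemisphere the Coriolis force deflects motion to the right, so the geostrophic wind blows 90° to the right of the pressure-gradient force (low pressure on the left).
Rotating 225° by 90° clockwise gives 315° — the wind blows toward the northwest.

315°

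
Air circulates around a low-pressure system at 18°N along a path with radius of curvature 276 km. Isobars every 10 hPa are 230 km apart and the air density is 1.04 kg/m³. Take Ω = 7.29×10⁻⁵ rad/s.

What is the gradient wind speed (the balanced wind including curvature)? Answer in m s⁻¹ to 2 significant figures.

Coriolis parameter at 18°N:
f = 2Ω sin φ = 2 × 7.29×10⁻⁵ × sin 18° = 4.51×10⁻⁵ s⁻¹
Pressure gradient: |∂P/∂n| = 1000 Pa / 230000 m = 4.35×10⁻³ Pa/m
Geostrophic speed: V_g = |∂P/∂n|/(fρ) = 4.35×10⁻³/(4.51×10⁻⁵ × 1.04) = 92.8 m/s
Around a low, centrifugal force acts outward with Coriolis, so pressure-gradient force balances both:
(1/ρ)|∂P/∂n| = fV + V²/R  →  V² + fR·V − fR·V_g = 0
With fR = 4.51×10⁻⁵ × 276×10³ m = 12.4 m/s:
V = [−fR + √((fR)² + 4 fR V_g)]/2 = [−12.4 + √(12.4² + 4×12.4×92.8)]/2 = 28.3 m/s
Subgeostrophic (V < V_g = 92.8 m/s), as expected around a low.

28 m s⁻¹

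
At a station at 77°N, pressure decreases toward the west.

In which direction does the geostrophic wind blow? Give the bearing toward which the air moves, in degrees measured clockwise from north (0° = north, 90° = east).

000°

The pressure-gradient force points toward the west (bearing 270°).
Geostrophic balance: in the Northern Hemisphere the Coriolis force deflects motion to the right, so the geostrophic wind blows 90° to the right of the pressure-gradient force (low pressure on the left).
Rotating 270° by 90° clockwise gives 000° — the wind blows toward the north.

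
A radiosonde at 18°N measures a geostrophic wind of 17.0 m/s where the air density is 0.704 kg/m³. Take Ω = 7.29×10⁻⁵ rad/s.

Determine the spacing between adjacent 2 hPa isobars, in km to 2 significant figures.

Coriolis parameter at 18°N:
f = 2Ω sin φ = 2 × 7.29×10⁻⁵ × sin 18° = 4.51×10⁻⁵ s⁻¹
Geostrophic balance rearranged: |∂P/∂n| = f ρ V_g
|∂P/∂n| = 4.51×10⁻⁵ × 0.704 × 17.0 = 5.39×10⁻⁴ Pa/m
Isobar spacing: Δn = ΔP/|∂P/∂n| = 200 Pa / 5.39×10⁻⁴ Pa/m = 370910 m ≈ 370 km

370 km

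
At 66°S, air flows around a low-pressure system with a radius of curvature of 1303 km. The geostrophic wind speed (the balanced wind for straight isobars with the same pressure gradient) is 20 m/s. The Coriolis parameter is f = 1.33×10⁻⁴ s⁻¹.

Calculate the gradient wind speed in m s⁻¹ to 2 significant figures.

Around a low, centrifugal force acts outward with Coriolis, so pressure-gradient force balances both:
(1/ρ)|∂P/∂n| = fV + V²/R  →  V² + fR·V − fR·V_g = 0
With fR = 1.33×10⁻⁴ × 1303×10³ m = 173 m/s:
V = [−fR + √((fR)² + 4 fR V_g)]/2 = [−173 + √(173² + 4×173×20)]/2 = 18.1 m/s
Subgeostrophic (V < V_g = 20 m/s), as expected around a low.

18 m s⁻¹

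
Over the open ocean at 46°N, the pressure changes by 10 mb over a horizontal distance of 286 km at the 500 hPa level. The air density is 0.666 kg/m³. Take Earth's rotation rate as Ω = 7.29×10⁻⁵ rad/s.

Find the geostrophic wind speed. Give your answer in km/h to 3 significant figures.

180 km/h

Coriolis parameter at 46°N:
f = 2Ω sin φ = 2 × 7.29×10⁻⁵ × sin 46° = 1.05×10⁻⁴ s⁻¹
Pressure gradient: |∂P/∂n| = 1000 Pa / 286000 m = 3.50×10⁻³ Pa/m
Geostrophic balance (pressure-gradient force = Coriolis force):
V_g = (1/(fρ)) |∂P/∂n| = 3.50×10⁻³ / (1.05×10⁻⁴ × 0.666) = 50.1 m/s
Converting: 50.1 m/s × 3.6 = 180 km/h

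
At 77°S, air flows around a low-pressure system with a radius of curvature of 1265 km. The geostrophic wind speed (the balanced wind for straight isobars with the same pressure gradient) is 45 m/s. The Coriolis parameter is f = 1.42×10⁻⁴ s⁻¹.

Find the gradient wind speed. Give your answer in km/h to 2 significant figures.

130 km/h

Around a low, centrifugal force acts outward with Coriolis, so pressure-gradient force balances both:
(1/ρ)|∂P/∂n| = fV + V²/R  →  V² + fR·V − fR·V_g = 0
With fR = 1.42×10⁻⁴ × 1265×10³ m = 180 m/s:
V = [−fR + √((fR)² + 4 fR V_g)]/2 = [−180 + √(180² + 4×180×45)]/2 = 37.3 m/s
Subgeostrophic (V < V_g = 45 m/s), as expected around a low.
Converting: 37.3 m/s × 3.6 = 130 km/h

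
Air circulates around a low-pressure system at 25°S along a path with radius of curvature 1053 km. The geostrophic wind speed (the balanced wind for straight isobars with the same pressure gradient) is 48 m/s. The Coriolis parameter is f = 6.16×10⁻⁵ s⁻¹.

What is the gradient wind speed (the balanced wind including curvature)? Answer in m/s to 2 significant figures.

32 m/s

Around a low, centrifugal force acts outward with Coriolis, so pressure-gradient force balances both:
(1/ρ)|∂P/∂n| = fV + V²/R  →  V² + fR·V − fR·V_g = 0
With fR = 6.16×10⁻⁵ × 1053×10³ m = 64.9 m/s:
V = [−fR + √((fR)² + 4 fR V_g)]/2 = [−64.9 + √(64.9² + 4×64.9×48)]/2 = 32.1 m/s
Subgeostrophic (V < V_g = 48 m/s), as expected around a low.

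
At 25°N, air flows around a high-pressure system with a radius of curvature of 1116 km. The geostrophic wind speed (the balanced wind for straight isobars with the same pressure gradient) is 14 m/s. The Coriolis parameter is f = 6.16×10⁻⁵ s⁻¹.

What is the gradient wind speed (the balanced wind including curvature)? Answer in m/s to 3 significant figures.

19.6 m/s

Around a high, pressure-gradient force acts outward with centrifugal, so Coriolis balances both:
fV = (1/ρ)|∂P/∂n| + V²/R  →  V² − fR·V + fR·V_g = 0
With fR = 6.16×10⁻⁵ × 1116×10³ m = 68.7 m/s:
V = [fR − √((fR)² − 4 fR V_g)]/2 = [68.7 − √(68.7² − 4×68.7×14)]/2 = 19.6 m/s
Supergeostrophic (V > V_g = 14 m/s), as expected around a high.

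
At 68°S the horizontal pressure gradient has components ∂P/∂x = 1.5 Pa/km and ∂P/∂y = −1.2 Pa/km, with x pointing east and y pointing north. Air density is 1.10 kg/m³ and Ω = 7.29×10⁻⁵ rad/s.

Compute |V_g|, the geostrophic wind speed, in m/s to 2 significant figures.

Coriolis parameter at 68°S:
f = 2Ω sin φ = 2 × 7.29×10⁻⁵ × sin 68° = 1.35×10⁻⁴ s⁻¹
In the Southern Hemisphere f is negative: f = −1.35×10⁻⁴ s⁻¹.
Component geostrophic relations (x east, y north):
u_g = −(1/(fρ)) ∂P/∂y,  v_g = (1/(fρ)) ∂P/∂x
u_g = −(−1.2×10⁻³)/(−1.35×10⁻⁴ × 1.10) = −8.07 m/s;  v_g = (1.5×10⁻³)/(−1.35×10⁻⁴ × 1.10) = −10.1 m/s
|V_g| = √(u_g² + v_g²) = 12.9 m/s

13 m/s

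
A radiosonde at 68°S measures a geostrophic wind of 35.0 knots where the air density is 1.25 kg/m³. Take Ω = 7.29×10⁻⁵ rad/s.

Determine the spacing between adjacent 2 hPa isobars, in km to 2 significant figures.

66 km

Coriolis parameter at 68°S:
f = 2Ω sin φ = 2 × 7.29×10⁻⁵ × sin 68° = 1.35×10⁻⁴ s⁻¹
Wind speed in SI: 35.0 knots = 18.0 m/s
Geostrophic balance rearranged: |∂P/∂n| = f ρ V_g
|∂P/∂n| = 1.35×10⁻⁴ × 1.25 × 18.0 = 3.04×10⁻³ Pa/m
Isobar spacing: Δn = ΔP/|∂P/∂n| = 200 Pa / 3.04×10⁻³ Pa/m = 65734 m ≈ 66 km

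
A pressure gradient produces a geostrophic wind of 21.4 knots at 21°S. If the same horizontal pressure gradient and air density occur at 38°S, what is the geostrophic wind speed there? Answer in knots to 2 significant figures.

With the same pressure gradient and density, V_g ∝ 1/f ∝ 1/sin φ.
V₂ = V₁ · sin φ₁ / sin φ₂ = 21.4 × sin 21° / sin 38°
V₂ = 21.4 × 0.3584/0.6157 = 12 knots

12 knots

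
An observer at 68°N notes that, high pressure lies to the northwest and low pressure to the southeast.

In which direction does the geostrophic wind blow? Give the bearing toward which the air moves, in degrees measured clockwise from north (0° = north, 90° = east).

225°

The pressure-gradient force points toward the southeast (bearing 135°).
Geostrophic balance: in the Northern Hemisphere the Coriolis force deflects motion to the right, so the geostrophic wind blows 90° to the right of the pressure-gradient force (low pressure on the left).
Rotating 135° by 90° clockwise gives 225° — the wind blows toward the southwest.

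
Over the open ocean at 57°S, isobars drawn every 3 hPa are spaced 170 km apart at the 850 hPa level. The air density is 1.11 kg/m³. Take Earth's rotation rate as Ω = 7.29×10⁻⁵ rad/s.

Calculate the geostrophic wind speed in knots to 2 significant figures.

Coriolis parameter at 57°S:
f = 2Ω sin φ = 2 × 7.29×10⁻⁵ × sin 57° = 1.22×10⁻⁴ s⁻¹
Pressure gradient: |∂P/∂n| = 300 Pa / 170000 m = 1.76×10⁻³ Pa/m
Geostrophic balance (pressure-gradient force = Coriolis force):
V_g = (1/(fρ)) |∂P/∂n| = 1.76×10⁻³ / (1.22×10⁻⁴ × 1.11) = 13.0 m/s
Converting: 13.0 m/s × 1.944 = 25 knots

25 knots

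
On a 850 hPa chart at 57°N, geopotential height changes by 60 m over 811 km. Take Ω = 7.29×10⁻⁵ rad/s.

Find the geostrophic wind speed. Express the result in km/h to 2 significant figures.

Coriolis parameter at 57°N:
f = 2Ω sin φ = 2 × 7.29×10⁻⁵ × sin 57° = 1.22×10⁻⁴ s⁻¹
Height gradient: |∂Z/∂n| = 60 m / 811000 m = 7.40×10⁻⁵
On a pressure surface, geostrophic balance gives V_g = (g/f)|∂Z/∂n|:
V_g = 9.81 × 7.40×10⁻⁵ / 1.22×10⁻⁴ = 5.94 m/s
Converting: 5.94 m/s × 3.6 = 21 km/h

21 km/h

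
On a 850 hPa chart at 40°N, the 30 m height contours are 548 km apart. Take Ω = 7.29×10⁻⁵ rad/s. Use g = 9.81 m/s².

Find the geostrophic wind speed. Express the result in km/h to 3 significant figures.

20.6 km/h

Coriolis parameter at 40°N:
f = 2Ω sin φ = 2 × 7.29×10⁻⁵ × sin 40° = 9.37×10⁻⁵ s⁻¹
Height gradient: |∂Z/∂n| = 30 m / 548000 m = 5.47×10⁻⁵
On a pressure surface, geostrophic balance gives V_g = (g/f)|∂Z/∂n|:
V_g = 9.81 × 5.47×10⁻⁵ / 9.37×10⁻⁵ = 5.73 m/s
Converting: 5.73 m/s × 3.6 = 20.6 km/h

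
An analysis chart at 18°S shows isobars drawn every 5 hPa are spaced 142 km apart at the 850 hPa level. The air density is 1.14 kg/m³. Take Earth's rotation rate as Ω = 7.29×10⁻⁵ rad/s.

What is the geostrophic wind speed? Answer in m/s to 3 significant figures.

68.6 m/s

Coriolis parameter at 18°S:
f = 2Ω sin φ = 2 × 7.29×10⁻⁵ × sin 18° = 4.51×10⁻⁵ s⁻¹
Pressure gradient: |∂P/∂n| = 500 Pa / 142000 m = 3.52×10⁻³ Pa/m
Geostrophic balance (pressure-gradient force = Coriolis force):
V_g = (1/(fρ)) |∂P/∂n| = 3.52×10⁻³ / (4.51×10⁻⁵ × 1.14) = 68.6 m/s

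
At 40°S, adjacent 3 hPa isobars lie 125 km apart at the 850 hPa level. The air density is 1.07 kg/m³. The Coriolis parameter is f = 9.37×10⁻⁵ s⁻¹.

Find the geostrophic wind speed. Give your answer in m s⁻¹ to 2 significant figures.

Pressure gradient: |∂P/∂n| = 300 Pa / 125000 m = 2.40×10⁻³ Pa/m
Geostrophic balance (pressure-gradient force = Coriolis force):
V_g = (1/(fρ)) |∂P/∂n| = 2.40×10⁻³ / (9.37×10⁻⁵ × 1.07) = 23.9 m/s

24 m s⁻¹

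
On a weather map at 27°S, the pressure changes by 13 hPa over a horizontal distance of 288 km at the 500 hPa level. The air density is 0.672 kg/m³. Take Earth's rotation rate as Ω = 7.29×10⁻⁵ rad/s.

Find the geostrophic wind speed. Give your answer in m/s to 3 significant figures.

101 m/s

Coriolis parameter at 27°S:
f = 2Ω sin φ = 2 × 7.29×10⁻⁵ × sin 27° = 6.62×10⁻⁵ s⁻¹
Pressure gradient: |∂P/∂n| = 1300 Pa / 288000 m = 4.51×10⁻³ Pa/m
Geostrophic balance (pressure-gradient force = Coriolis force):
V_g = (1/(fρ)) |∂P/∂n| = 4.51×10⁻³ / (6.62×10⁻⁵ × 0.672) = 101 m/s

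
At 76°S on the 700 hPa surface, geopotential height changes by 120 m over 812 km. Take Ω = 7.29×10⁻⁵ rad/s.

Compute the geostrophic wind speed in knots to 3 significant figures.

19.9 knots

Coriolis parameter at 76°S:
f = 2Ω sin φ = 2 × 7.29×10⁻⁵ × sin 76° = 1.41×10⁻⁴ s⁻¹
Height gradient: |∂Z/∂n| = 120 m / 812000 m = 1.48×10⁻⁴
On a pressure surface, geostrophic balance gives V_g = (g/f)|∂Z/∂n|:
V_g = 9.81 × 1.48×10⁻⁴ / 1.41×10⁻⁴ = 10.2 m/s
Converting: 10.2 m/s × 1.944 = 19.9 knots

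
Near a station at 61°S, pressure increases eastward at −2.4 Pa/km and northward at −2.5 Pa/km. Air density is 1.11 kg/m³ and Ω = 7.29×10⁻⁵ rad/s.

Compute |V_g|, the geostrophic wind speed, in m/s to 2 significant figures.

Coriolis parameter at 61°S:
f = 2Ω sin φ = 2 × 7.29×10⁻⁵ × sin 61° = 1.28×10⁻⁴ s⁻¹
In the Southern Hemisphere f is negative: f = −1.28×10⁻⁴ s⁻¹.
Component geostrophic relations (x east, y north):
u_g = −(1/(fρ)) ∂P/∂y,  v_g = (1/(fρ)) ∂P/∂x
u_g = −(−2.5×10⁻³)/(−1.28×10⁻⁴ × 1.11) = −17.7 m/s;  v_g = (−2.4×10⁻³)/(−1.28×10⁻⁴ × 1.11) = 17.0 m/s
|V_g| = √(u_g² + v_g²) = 24.5 m/s

24 m/s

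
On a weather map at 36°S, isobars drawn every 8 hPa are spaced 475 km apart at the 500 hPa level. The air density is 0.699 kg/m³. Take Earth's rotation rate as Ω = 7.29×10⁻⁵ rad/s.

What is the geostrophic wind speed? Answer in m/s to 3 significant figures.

Coriolis parameter at 36°S:
f = 2Ω sin φ = 2 × 7.29×10⁻⁵ × sin 36° = 8.57×10⁻⁵ s⁻¹
Pressure gradient: |∂P/∂n| = 800 Pa / 475000 m = 1.68×10⁻³ Pa/m
Geostrophic balance (pressure-gradient force = Coriolis force):
V_g = (1/(fρ)) |∂P/∂n| = 1.68×10⁻³ / (8.57×10⁻⁵ × 0.699) = 28.1 m/s

28.1 m/s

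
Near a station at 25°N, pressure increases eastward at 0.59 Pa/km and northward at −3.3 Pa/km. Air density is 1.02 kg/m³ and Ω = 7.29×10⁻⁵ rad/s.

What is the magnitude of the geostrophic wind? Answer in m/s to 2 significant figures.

53 m/s

Coriolis parameter at 25°N:
f = 2Ω sin φ = 2 × 7.29×10⁻⁵ × sin 25° = 6.16×10⁻⁵ s⁻¹
Component geostrophic relations (x east, y north):
u_g = −(1/(fρ)) ∂P/∂y,  v_g = (1/(fρ)) ∂P/∂x
u_g = −(−3.3×10⁻³)/(6.16×10⁻⁵ × 1.02) = 52.5 m/s;  v_g = (0.59×10⁻³)/(6.16×10⁻⁵ × 1.02) = 9.39 m/s
|V_g| = √(u_g² + v_g²) = 53.3 m/s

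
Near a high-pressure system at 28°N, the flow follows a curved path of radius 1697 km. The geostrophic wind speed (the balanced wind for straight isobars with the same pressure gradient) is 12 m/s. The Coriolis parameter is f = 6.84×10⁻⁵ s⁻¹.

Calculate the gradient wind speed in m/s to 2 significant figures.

Around a high, pressure-gradient force acts outward with centrifugal, so Coriolis balances both:
fV = (1/ρ)|∂P/∂n| + V²/R  →  V² − fR·V + fR·V_g = 0
With fR = 6.84×10⁻⁵ × 1697×10³ m = 116 m/s:
V = [fR − √((fR)² − 4 fR V_g)]/2 = [116 − √(116² − 4×116×12)]/2 = 13.6 m/s
Supergeostrophic (V > V_g = 12 m/s), as expected around a high.

14 m/s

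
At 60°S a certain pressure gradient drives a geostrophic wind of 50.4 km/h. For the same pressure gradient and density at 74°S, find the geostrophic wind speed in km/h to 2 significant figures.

45 km/h

With the same pressure gradient and density, V_g ∝ 1/f ∝ 1/sin φ.
V₂ = V₁ · sin φ₁ / sin φ₂ = 50.4 × sin 60° / sin 74°
V₂ = 50.4 × 0.8660/0.9613 = 45 km/h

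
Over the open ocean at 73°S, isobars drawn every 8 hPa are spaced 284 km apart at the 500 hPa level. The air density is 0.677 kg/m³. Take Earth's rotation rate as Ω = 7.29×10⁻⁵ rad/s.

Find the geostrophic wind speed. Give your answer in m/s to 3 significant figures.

29.8 m/s

Coriolis parameter at 73°S:
f = 2Ω sin φ = 2 × 7.29×10⁻⁵ × sin 73° = 1.39×10⁻⁴ s⁻¹
Pressure gradient: |∂P/∂n| = 800 Pa / 284000 m = 2.82×10⁻³ Pa/m
Geostrophic balance (pressure-gradient force = Coriolis force):
V_g = (1/(fρ)) |∂P/∂n| = 2.82×10⁻³ / (1.39×10⁻⁴ × 0.677) = 29.8 m/s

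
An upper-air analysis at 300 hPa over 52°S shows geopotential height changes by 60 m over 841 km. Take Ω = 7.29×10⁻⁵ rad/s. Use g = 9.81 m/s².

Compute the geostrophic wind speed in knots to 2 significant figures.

12 knots

Coriolis parameter at 52°S:
f = 2Ω sin φ = 2 × 7.29×10⁻⁵ × sin 52° = 1.15×10⁻⁴ s⁻¹
Height gradient: |∂Z/∂n| = 60 m / 841000 m = 7.13×10⁻⁵
On a pressure surface, geostrophic balance gives V_g = (g/f)|∂Z/∂n|:
V_g = 9.81 × 7.13×10⁻⁵ / 1.15×10⁻⁴ = 6.09 m/s
Converting: 6.09 m/s × 1.944 = 12 knots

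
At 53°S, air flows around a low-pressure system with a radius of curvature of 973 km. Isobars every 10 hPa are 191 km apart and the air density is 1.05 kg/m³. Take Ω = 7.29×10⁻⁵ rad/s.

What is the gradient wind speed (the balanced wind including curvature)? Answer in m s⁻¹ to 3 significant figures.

33.1 m s⁻¹

Coriolis parameter at 53°S:
f = 2Ω sin φ = 2 × 7.29×10⁻⁵ × sin 53° = 1.16×10⁻⁴ s⁻¹
Pressure gradient: |∂P/∂n| = 1000 Pa / 191000 m = 5.24×10⁻³ Pa/m
Geostrophic speed: V_g = |∂P/∂n|/(fρ) = 5.24×10⁻³/(1.16×10⁻⁴ × 1.05) = 42.8 m/s
Around a low, centrifugal force acts outward with Coriolis, so pressure-gradient force balances both:
(1/ρ)|∂P/∂n| = fV + V²/R  →  V² + fR·V − fR·V_g = 0
With fR = 1.16×10⁻⁴ × 973×10³ m = 113 m/s:
V = [−fR + √((fR)² + 4 fR V_g)]/2 = [−113 + √(113² + 4×113×42.8)]/2 = 33.1 m/s
Subgeostrophic (V < V_g = 42.8 m/s), as expected around a low.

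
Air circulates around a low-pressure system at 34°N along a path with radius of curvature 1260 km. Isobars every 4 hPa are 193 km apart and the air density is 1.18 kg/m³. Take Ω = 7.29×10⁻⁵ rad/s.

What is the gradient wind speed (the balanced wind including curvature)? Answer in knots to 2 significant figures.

36 knots

Coriolis parameter at 34°N:
f = 2Ω sin φ = 2 × 7.29×10⁻⁵ × sin 34° = 8.15×10⁻⁵ s⁻¹
Pressure gradient: |∂P/∂n| = 400 Pa / 193000 m = 2.07×10⁻³ Pa/m
Geostrophic speed: V_g = |∂P/∂n|/(fρ) = 2.07×10⁻³/(8.15×10⁻⁵ × 1.18) = 21.5 m/s
Around a low, centrifugal force acts outward with Coriolis, so pressure-gradient force balances both:
(1/ρ)|∂P/∂n| = fV + V²/R  →  V² + fR·V − fR·V_g = 0
With fR = 8.15×10⁻⁵ × 1260×10³ m = 103 m/s:
V = [−fR + √((fR)² + 4 fR V_g)]/2 = [−103 + √(103² + 4×103×21.5)]/2 = 18.3 m/s
Subgeostrophic (V < V_g = 21.5 m/s), as expected around a low.
Converting: 18.3 m/s × 1.944 = 36 knots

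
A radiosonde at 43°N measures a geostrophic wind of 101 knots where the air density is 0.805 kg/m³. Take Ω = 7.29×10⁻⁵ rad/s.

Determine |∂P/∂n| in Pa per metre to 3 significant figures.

Coriolis parameter at 43°N:
f = 2Ω sin φ = 2 × 7.29×10⁻⁵ × sin 43° = 9.94×10⁻⁵ s⁻¹
Wind speed in SI: 101 knots = 52.0 m/s
Geostrophic balance rearranged: |∂P/∂n| = f ρ V_g
|∂P/∂n| = 9.94×10⁻⁵ × 0.805 × 52.0 = 4.16×10⁻³ Pa/m

4.16×10⁻³ Pa/m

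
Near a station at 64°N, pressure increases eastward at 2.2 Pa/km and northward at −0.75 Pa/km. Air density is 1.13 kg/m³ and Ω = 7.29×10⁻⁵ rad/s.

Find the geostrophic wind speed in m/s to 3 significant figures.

15.7 m/s

Coriolis parameter at 64°N:
f = 2Ω sin φ = 2 × 7.29×10⁻⁵ × sin 64° = 1.31×10⁻⁴ s⁻¹
Component geostrophic relations (x east, y north):
u_g = −(1/(fρ)) ∂P/∂y,  v_g = (1/(fρ)) ∂P/∂x
u_g = −(−0.75×10⁻³)/(1.31×10⁻⁴ × 1.13) = 5.06 m/s;  v_g = (2.2×10⁻³)/(1.31×10⁻⁴ × 1.13) = 14.9 m/s
|V_g| = √(u_g² + v_g²) = 15.7 m/s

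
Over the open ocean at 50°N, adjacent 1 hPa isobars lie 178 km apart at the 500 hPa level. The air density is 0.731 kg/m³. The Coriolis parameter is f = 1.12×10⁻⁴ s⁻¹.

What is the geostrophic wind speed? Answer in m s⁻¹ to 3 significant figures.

6.86 m s⁻¹

Pressure gradient: |∂P/∂n| = 100 Pa / 178000 m = 5.62×10⁻⁴ Pa/m
Geostrophic balance (pressure-gradient force = Coriolis force):
V_g = (1/(fρ)) |∂P/∂n| = 5.62×10⁻⁴ / (1.12×10⁻⁴ × 0.731) = 6.86 m/s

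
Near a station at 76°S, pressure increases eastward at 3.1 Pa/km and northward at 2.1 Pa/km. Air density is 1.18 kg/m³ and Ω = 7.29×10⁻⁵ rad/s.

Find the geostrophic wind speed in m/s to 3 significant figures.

22.4 m/s

Coriolis parameter at 76°S:
f = 2Ω sin φ = 2 × 7.29×10⁻⁵ × sin 76° = 1.41×10⁻⁴ s⁻¹
In the Southern Hemisphere f is negative: f = −1.41×10⁻⁴ s⁻¹.
Component geostrophic relations (x east, y north):
u_g = −(1/(fρ)) ∂P/∂y,  v_g = (1/(fρ)) ∂P/∂x
u_g = −(2.1×10⁻³)/(−1.41×10⁻⁴ × 1.18) = 12.6 m/s;  v_g = (3.1×10⁻³)/(−1.41×10⁻⁴ × 1.18) = −18.6 m/s
|V_g| = √(u_g² + v_g²) = 22.4 m/s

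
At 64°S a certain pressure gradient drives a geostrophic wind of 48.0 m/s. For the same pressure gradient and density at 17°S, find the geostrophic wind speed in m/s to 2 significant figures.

With the same pressure gradient and density, V_g ∝ 1/f ∝ 1/sin φ.
V₂ = V₁ · sin φ₁ / sin φ₂ = 48.0 × sin 64° / sin 17°
V₂ = 48.0 × 0.8988/0.2924 = 150 m/s

150 m/s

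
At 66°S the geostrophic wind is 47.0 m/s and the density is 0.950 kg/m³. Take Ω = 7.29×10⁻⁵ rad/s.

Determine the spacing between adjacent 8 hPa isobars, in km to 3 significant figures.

135 km

Coriolis parameter at 66°S:
f = 2Ω sin φ = 2 × 7.29×10⁻⁵ × sin 66° = 1.33×10⁻⁴ s⁻¹
Geostrophic balance rearranged: |∂P/∂n| = f ρ V_g
|∂P/∂n| = 1.33×10⁻⁴ × 0.950 × 47.0 = 5.95×10⁻³ Pa/m
Isobar spacing: Δn = ΔP/|∂P/∂n| = 800 Pa / 5.95×10⁻³ Pa/m = 134518 m ≈ 135 km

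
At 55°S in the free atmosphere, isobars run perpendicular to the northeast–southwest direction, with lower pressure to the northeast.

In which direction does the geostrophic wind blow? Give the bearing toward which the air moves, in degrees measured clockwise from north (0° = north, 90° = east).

The pressure-gradient force points toward the northeast (bearing 045°).
Geostrophic balance: in the Southern Hemisphere the Coriolis force deflects motion to the left, so the geostrophic wind blows 90° to the left of the pressure-gradient force (low pressure on the right).
Rotating 045° by 90° counterclockwise gives 315° — the wind blows toward the northwest.

315°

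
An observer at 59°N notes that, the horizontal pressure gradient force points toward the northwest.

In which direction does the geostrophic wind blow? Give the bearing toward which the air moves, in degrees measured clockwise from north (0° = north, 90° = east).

045°

The pressure-gradient force points toward the northwest (bearing 315°).
Geostrophic balance: in the Northern Hemisphere the Coriolis force deflects motion to the right, so the geostrophic wind blows 90° to the right of the pressure-gradient force (low pressure on the left).
Rotating 315° by 90° clockwise gives 045° — the wind blows toward the northeast.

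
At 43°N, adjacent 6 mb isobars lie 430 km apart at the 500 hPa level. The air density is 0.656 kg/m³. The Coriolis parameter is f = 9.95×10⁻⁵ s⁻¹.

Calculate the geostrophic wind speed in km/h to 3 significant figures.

77.0 km/h

Pressure gradient: |∂P/∂n| = 600 Pa / 430000 m = 1.40×10⁻³ Pa/m
Geostrophic balance (pressure-gradient force = Coriolis force):
V_g = (1/(fρ)) |∂P/∂n| = 1.40×10⁻³ / (9.95×10⁻⁵ × 0.656) = 21.4 m/s
Converting: 21.4 m/s × 3.6 = 77.0 km/h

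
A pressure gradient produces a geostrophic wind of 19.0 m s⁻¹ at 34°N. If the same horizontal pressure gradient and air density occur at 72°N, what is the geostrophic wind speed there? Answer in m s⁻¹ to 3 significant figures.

With the same pressure gradient and density, V_g ∝ 1/f ∝ 1/sin φ.
V₂ = V₁ · sin φ₁ / sin φ₂ = 19.0 × sin 34° / sin 72°
V₂ = 19.0 × 0.5592/0.9511 = 11.2 m s⁻¹

11.2 m s⁻¹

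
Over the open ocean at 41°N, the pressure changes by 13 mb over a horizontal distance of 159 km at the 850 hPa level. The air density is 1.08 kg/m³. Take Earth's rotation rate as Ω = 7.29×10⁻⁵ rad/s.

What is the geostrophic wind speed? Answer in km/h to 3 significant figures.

Coriolis parameter at 41°N:
f = 2Ω sin φ = 2 × 7.29×10⁻⁵ × sin 41° = 9.57×10⁻⁵ s⁻¹
Pressure gradient: |∂P/∂n| = 1300 Pa / 159000 m = 8.18×10⁻³ Pa/m
Geostrophic balance (pressure-gradient force = Coriolis force):
V_g = (1/(fρ)) |∂P/∂n| = 8.18×10⁻³ / (9.57×10⁻⁵ × 1.08) = 79.1 m/s
Converting: 79.1 m/s × 3.6 = 285 km/h

285 km/h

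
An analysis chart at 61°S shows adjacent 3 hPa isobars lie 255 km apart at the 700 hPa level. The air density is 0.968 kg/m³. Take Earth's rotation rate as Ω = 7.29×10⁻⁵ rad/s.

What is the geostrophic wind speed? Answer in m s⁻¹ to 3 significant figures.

Coriolis parameter at 61°S:
f = 2Ω sin φ = 2 × 7.29×10⁻⁵ × sin 61° = 1.28×10⁻⁴ s⁻¹
Pressure gradient: |∂P/∂n| = 300 Pa / 255000 m = 1.18×10⁻³ Pa/m
Geostrophic balance (pressure-gradient force = Coriolis force):
V_g = (1/(fρ)) |∂P/∂n| = 1.18×10⁻³ / (1.28×10⁻⁴ × 0.968) = 9.53 m/s

9.53 m s⁻¹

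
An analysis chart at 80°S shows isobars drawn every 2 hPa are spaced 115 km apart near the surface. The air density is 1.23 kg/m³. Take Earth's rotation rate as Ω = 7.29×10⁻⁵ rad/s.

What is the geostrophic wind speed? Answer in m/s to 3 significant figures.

Coriolis parameter at 80°S:
f = 2Ω sin φ = 2 × 7.29×10⁻⁵ × sin 80° = 1.44×10⁻⁴ s⁻¹
Pressure gradient: |∂P/∂n| = 200 Pa / 115000 m = 1.74×10⁻³ Pa/m
Geostrophic balance (pressure-gradient force = Coriolis force):
V_g = (1/(fρ)) |∂P/∂n| = 1.74×10⁻³ / (1.44×10⁻⁴ × 1.23) = 9.85 m/s

9.85 m/s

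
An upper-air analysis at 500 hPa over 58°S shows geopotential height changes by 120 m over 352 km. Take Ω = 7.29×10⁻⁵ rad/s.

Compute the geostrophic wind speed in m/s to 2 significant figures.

27 m/s

Coriolis parameter at 58°S:
f = 2Ω sin φ = 2 × 7.29×10⁻⁵ × sin 58° = 1.24×10⁻⁴ s⁻¹
Height gradient: |∂Z/∂n| = 120 m / 352000 m = 3.41×10⁻⁴
On a pressure surface, geostrophic balance gives V_g = (g/f)|∂Z/∂n|:
V_g = 9.81 × 3.41×10⁻⁴ / 1.24×10⁻⁴ = 27.0 m/s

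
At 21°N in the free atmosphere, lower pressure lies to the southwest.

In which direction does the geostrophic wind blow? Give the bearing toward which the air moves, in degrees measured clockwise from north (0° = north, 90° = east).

315°

The pressure-gradient force points toward the southwest (bearing 225°).
Geostrophic balance: in the Northern Hemisphere the Coriolis force deflects motion to the right, so the geostrophic wind blows 90° to the right of the pressure-gradient force (low pressure on the left).
Rotating 225° by 90° clockwise gives 315° — the wind blows toward the northwest.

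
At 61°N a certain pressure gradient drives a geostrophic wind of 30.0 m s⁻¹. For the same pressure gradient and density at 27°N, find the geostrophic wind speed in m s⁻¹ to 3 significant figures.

57.8 m s⁻¹

With the same pressure gradient and density, V_g ∝ 1/f ∝ 1/sin φ.
V₂ = V₁ · sin φ₁ / sin φ₂ = 30.0 × sin 61° / sin 27°
V₂ = 30.0 × 0.8746/0.4540 = 57.8 m s⁻¹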